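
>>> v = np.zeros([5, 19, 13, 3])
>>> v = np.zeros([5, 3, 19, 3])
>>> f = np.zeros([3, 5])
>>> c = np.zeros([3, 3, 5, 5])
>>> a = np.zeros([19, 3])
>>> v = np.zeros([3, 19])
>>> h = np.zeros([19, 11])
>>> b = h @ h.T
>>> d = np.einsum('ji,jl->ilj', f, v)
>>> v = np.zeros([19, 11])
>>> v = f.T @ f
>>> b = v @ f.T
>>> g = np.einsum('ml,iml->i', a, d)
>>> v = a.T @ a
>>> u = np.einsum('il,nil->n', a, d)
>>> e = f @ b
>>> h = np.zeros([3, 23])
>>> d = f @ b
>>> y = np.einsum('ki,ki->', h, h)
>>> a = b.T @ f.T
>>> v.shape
(3, 3)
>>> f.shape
(3, 5)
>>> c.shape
(3, 3, 5, 5)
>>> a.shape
(3, 3)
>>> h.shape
(3, 23)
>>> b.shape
(5, 3)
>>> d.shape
(3, 3)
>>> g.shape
(5,)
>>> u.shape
(5,)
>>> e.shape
(3, 3)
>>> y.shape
()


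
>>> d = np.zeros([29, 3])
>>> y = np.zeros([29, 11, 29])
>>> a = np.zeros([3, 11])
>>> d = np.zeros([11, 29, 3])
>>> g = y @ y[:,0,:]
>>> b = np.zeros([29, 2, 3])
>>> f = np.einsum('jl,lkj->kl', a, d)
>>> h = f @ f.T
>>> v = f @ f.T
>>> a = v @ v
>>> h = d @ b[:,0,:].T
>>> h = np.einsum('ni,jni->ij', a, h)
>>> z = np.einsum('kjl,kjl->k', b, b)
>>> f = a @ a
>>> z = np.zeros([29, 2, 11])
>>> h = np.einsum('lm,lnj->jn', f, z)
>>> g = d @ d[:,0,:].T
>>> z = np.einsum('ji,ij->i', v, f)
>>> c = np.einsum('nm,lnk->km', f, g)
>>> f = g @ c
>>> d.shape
(11, 29, 3)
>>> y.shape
(29, 11, 29)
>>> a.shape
(29, 29)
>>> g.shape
(11, 29, 11)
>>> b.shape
(29, 2, 3)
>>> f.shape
(11, 29, 29)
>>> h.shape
(11, 2)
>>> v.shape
(29, 29)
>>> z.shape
(29,)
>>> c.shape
(11, 29)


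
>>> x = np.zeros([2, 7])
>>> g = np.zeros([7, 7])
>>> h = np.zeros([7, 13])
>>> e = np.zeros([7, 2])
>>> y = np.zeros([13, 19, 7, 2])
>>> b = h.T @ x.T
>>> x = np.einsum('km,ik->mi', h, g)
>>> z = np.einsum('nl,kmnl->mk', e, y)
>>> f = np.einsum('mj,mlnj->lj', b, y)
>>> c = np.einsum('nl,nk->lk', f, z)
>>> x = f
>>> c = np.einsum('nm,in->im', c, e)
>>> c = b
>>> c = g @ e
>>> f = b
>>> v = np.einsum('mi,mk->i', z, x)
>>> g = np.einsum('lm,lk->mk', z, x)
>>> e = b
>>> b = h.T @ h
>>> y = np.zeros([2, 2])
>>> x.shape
(19, 2)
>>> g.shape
(13, 2)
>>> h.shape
(7, 13)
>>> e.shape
(13, 2)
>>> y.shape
(2, 2)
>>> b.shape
(13, 13)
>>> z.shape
(19, 13)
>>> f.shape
(13, 2)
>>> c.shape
(7, 2)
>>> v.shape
(13,)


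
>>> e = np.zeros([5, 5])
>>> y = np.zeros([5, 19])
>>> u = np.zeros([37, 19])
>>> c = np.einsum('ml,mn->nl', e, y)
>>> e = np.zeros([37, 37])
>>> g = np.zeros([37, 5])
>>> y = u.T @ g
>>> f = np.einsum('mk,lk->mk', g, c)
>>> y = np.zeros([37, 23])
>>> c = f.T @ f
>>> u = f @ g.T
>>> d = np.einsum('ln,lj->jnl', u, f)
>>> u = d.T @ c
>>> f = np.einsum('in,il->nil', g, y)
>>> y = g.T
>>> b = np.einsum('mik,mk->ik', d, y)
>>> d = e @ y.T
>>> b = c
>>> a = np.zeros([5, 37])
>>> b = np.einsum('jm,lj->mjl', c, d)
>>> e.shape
(37, 37)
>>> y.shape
(5, 37)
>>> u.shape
(37, 37, 5)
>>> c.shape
(5, 5)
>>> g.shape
(37, 5)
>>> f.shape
(5, 37, 23)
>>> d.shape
(37, 5)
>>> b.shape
(5, 5, 37)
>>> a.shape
(5, 37)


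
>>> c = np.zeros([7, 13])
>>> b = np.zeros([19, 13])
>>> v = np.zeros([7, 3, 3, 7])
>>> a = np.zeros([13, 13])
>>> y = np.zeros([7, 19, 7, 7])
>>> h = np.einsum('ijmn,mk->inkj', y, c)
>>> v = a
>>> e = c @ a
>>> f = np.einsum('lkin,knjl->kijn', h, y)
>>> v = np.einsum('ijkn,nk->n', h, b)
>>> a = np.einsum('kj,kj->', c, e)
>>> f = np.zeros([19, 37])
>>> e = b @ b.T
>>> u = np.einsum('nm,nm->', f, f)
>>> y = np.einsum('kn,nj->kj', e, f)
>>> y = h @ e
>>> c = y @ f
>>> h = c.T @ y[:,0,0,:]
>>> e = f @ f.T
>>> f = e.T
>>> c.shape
(7, 7, 13, 37)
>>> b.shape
(19, 13)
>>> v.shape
(19,)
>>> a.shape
()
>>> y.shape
(7, 7, 13, 19)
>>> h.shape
(37, 13, 7, 19)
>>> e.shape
(19, 19)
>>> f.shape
(19, 19)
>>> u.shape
()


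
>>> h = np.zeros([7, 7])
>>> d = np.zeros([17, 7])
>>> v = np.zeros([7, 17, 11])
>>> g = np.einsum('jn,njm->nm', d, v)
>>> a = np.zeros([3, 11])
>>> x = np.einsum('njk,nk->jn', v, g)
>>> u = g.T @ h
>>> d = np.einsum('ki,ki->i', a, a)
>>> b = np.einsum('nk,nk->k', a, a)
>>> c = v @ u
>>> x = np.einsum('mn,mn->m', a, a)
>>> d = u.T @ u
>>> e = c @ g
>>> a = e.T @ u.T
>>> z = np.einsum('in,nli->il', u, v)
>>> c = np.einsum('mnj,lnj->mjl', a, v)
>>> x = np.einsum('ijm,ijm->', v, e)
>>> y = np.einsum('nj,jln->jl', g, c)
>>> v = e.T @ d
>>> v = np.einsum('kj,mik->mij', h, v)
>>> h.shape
(7, 7)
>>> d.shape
(7, 7)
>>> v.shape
(11, 17, 7)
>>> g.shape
(7, 11)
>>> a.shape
(11, 17, 11)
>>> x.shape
()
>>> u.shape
(11, 7)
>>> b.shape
(11,)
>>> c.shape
(11, 11, 7)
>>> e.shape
(7, 17, 11)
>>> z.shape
(11, 17)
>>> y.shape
(11, 11)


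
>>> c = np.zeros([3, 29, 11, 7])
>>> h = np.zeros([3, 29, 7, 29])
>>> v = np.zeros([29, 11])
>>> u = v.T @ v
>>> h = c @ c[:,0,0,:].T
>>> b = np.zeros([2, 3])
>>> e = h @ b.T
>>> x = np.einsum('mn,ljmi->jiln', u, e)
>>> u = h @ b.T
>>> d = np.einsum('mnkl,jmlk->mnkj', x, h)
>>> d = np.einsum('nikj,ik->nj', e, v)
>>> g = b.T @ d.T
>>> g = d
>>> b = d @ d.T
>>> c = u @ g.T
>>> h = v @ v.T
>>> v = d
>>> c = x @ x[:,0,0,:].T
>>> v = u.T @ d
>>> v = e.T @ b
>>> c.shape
(29, 2, 3, 29)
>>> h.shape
(29, 29)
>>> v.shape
(2, 11, 29, 3)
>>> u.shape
(3, 29, 11, 2)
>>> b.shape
(3, 3)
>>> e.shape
(3, 29, 11, 2)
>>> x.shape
(29, 2, 3, 11)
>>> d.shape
(3, 2)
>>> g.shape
(3, 2)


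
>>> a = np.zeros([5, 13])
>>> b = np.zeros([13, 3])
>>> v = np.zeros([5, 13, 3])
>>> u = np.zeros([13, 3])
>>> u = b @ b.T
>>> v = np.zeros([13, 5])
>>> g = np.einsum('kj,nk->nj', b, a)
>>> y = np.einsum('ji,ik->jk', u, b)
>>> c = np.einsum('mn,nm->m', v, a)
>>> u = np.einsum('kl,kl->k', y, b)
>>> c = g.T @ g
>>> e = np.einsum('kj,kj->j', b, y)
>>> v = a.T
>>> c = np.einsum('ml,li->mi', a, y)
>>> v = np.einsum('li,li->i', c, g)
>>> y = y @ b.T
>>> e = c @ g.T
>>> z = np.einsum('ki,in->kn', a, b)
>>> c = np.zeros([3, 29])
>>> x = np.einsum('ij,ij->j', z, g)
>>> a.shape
(5, 13)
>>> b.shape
(13, 3)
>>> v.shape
(3,)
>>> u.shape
(13,)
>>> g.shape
(5, 3)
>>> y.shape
(13, 13)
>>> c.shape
(3, 29)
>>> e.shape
(5, 5)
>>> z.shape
(5, 3)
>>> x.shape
(3,)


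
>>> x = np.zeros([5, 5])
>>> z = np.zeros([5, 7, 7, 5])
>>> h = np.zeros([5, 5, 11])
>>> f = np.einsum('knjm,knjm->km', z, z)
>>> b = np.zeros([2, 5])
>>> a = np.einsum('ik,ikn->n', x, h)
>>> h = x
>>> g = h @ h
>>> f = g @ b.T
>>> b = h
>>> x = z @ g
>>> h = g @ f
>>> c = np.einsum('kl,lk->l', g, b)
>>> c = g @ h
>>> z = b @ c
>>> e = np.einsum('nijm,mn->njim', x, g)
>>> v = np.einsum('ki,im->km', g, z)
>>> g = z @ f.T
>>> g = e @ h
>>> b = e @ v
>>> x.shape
(5, 7, 7, 5)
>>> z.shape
(5, 2)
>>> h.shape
(5, 2)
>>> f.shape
(5, 2)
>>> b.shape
(5, 7, 7, 2)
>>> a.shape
(11,)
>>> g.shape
(5, 7, 7, 2)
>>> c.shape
(5, 2)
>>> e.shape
(5, 7, 7, 5)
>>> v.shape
(5, 2)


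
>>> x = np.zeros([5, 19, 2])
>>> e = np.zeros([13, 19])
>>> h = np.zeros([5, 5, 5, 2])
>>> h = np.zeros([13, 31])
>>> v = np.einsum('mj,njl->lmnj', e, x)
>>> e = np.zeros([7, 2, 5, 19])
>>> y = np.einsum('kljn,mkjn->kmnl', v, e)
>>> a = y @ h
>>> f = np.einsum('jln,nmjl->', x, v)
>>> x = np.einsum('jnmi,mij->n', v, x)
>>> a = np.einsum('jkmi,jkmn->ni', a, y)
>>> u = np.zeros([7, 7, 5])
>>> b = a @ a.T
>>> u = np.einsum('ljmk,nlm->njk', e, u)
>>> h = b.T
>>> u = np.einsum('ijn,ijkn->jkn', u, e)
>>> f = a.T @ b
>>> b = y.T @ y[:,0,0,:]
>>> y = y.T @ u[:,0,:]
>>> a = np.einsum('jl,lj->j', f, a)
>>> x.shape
(13,)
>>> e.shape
(7, 2, 5, 19)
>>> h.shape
(13, 13)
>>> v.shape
(2, 13, 5, 19)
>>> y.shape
(13, 19, 7, 19)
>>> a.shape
(31,)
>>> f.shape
(31, 13)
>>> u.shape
(2, 5, 19)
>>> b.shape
(13, 19, 7, 13)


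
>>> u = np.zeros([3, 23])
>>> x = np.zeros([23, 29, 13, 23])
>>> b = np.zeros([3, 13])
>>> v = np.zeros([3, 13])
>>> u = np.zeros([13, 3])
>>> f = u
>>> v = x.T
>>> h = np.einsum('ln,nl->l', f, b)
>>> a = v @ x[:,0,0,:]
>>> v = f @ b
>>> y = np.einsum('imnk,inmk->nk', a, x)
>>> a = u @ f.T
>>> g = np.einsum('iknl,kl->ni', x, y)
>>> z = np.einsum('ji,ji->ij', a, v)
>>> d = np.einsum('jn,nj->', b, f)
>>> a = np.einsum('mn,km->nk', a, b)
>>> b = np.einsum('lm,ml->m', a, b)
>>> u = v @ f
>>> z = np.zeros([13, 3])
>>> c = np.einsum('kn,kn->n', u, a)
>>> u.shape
(13, 3)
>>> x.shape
(23, 29, 13, 23)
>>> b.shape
(3,)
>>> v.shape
(13, 13)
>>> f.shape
(13, 3)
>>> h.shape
(13,)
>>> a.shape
(13, 3)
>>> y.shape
(29, 23)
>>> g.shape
(13, 23)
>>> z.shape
(13, 3)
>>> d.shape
()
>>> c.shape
(3,)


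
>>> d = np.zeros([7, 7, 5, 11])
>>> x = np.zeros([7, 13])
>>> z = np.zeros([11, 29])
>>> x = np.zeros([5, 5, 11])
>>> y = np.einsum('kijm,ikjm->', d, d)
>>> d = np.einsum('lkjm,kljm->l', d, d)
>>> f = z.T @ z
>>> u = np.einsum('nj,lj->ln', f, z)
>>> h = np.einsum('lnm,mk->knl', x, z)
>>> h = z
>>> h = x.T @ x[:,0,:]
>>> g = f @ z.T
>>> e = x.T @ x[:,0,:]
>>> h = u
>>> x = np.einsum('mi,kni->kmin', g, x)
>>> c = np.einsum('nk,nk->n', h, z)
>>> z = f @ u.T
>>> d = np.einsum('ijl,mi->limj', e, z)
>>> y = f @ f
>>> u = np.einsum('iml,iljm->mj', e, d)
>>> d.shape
(11, 11, 29, 5)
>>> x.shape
(5, 29, 11, 5)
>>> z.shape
(29, 11)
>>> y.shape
(29, 29)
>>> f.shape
(29, 29)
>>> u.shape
(5, 29)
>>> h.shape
(11, 29)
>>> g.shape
(29, 11)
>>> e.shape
(11, 5, 11)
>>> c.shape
(11,)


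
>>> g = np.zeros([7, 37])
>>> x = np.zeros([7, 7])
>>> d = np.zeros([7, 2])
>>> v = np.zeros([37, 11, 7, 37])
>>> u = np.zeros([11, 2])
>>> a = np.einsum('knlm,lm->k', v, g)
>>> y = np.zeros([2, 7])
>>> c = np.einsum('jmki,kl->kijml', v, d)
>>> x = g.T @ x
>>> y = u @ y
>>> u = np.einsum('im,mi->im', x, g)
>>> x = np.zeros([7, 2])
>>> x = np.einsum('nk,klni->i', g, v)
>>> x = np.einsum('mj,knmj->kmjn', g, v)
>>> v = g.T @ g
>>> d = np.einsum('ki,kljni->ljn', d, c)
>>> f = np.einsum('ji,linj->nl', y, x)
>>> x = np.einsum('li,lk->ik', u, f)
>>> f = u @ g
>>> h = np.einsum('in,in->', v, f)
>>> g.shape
(7, 37)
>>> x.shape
(7, 37)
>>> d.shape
(37, 37, 11)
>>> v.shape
(37, 37)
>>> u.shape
(37, 7)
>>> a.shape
(37,)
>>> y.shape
(11, 7)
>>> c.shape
(7, 37, 37, 11, 2)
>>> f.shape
(37, 37)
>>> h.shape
()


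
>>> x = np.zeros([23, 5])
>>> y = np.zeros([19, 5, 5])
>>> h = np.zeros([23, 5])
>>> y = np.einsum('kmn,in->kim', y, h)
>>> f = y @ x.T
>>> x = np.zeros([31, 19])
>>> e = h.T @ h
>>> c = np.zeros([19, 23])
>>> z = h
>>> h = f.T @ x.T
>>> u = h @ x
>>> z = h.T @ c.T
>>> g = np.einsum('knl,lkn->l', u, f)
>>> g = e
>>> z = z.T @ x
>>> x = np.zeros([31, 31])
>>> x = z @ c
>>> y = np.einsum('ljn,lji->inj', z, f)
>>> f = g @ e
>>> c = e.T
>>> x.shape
(19, 23, 23)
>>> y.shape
(23, 19, 23)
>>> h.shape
(23, 23, 31)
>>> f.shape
(5, 5)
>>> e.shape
(5, 5)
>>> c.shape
(5, 5)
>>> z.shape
(19, 23, 19)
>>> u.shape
(23, 23, 19)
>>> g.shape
(5, 5)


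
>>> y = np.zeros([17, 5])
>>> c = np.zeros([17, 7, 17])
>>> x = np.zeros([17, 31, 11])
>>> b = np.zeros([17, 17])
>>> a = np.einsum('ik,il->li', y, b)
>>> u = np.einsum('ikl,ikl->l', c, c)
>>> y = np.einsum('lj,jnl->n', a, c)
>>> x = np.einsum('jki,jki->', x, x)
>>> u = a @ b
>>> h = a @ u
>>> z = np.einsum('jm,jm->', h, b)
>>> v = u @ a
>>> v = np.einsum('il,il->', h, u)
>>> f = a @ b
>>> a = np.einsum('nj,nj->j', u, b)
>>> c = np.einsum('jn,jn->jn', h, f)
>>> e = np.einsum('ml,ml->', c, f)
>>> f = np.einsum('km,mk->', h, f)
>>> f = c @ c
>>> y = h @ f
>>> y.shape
(17, 17)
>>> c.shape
(17, 17)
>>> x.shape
()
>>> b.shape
(17, 17)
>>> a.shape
(17,)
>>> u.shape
(17, 17)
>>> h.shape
(17, 17)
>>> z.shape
()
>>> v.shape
()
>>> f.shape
(17, 17)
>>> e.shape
()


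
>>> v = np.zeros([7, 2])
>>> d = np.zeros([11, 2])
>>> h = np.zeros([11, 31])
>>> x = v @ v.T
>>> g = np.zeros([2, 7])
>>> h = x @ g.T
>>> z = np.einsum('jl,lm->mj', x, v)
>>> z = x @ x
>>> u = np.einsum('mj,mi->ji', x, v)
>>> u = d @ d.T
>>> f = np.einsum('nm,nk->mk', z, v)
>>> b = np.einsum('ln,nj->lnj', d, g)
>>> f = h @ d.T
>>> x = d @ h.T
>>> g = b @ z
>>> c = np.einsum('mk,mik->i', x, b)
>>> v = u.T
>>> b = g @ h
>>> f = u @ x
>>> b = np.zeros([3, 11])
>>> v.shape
(11, 11)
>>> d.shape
(11, 2)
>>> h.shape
(7, 2)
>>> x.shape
(11, 7)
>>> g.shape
(11, 2, 7)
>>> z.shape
(7, 7)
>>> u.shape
(11, 11)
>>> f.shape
(11, 7)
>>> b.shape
(3, 11)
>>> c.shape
(2,)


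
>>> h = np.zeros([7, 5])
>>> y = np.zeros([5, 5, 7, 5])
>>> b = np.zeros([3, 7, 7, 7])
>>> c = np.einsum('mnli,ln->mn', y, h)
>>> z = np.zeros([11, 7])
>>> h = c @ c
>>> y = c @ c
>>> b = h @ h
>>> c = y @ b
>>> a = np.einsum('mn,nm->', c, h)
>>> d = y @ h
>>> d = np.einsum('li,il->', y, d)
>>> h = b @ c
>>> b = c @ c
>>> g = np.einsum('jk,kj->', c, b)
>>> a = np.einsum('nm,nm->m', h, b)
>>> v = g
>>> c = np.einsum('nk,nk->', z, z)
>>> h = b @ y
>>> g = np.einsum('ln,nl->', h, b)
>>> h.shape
(5, 5)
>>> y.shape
(5, 5)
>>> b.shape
(5, 5)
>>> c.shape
()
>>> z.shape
(11, 7)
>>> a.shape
(5,)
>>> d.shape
()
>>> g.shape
()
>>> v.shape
()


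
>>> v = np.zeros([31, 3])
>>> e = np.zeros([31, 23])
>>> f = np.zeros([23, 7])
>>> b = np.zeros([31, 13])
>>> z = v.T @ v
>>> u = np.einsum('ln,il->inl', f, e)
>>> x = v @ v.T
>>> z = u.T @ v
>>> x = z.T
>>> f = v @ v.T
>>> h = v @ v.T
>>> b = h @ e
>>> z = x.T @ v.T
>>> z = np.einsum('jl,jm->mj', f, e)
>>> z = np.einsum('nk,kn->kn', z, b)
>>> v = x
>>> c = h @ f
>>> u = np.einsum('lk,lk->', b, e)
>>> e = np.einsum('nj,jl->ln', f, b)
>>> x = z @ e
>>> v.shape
(3, 7, 23)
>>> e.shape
(23, 31)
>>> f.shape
(31, 31)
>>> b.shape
(31, 23)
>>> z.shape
(31, 23)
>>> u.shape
()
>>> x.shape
(31, 31)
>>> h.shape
(31, 31)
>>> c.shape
(31, 31)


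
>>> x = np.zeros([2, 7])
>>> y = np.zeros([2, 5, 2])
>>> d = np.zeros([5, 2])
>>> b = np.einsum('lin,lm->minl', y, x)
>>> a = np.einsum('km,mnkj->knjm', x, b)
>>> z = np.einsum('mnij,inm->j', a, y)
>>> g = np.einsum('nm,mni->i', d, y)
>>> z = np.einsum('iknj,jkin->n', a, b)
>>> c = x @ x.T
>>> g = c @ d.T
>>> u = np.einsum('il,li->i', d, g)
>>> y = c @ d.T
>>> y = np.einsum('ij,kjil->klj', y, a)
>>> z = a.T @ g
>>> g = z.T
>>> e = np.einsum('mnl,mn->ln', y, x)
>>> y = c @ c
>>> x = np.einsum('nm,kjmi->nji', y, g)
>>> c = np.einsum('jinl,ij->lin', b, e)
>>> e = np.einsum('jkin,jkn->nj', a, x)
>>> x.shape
(2, 5, 7)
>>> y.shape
(2, 2)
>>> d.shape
(5, 2)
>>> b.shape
(7, 5, 2, 2)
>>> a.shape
(2, 5, 2, 7)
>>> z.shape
(7, 2, 5, 5)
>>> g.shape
(5, 5, 2, 7)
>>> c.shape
(2, 5, 2)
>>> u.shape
(5,)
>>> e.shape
(7, 2)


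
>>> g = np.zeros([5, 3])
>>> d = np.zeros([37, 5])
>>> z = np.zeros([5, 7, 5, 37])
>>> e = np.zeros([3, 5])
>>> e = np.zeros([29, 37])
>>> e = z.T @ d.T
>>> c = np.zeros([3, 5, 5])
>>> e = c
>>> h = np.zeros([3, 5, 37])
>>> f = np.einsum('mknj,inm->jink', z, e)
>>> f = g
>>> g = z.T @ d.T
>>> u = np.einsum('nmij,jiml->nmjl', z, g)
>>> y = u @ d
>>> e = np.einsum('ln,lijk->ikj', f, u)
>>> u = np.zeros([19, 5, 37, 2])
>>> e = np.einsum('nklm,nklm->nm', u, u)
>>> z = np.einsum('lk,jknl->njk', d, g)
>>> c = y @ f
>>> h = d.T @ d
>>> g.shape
(37, 5, 7, 37)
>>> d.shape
(37, 5)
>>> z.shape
(7, 37, 5)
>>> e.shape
(19, 2)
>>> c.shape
(5, 7, 37, 3)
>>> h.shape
(5, 5)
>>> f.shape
(5, 3)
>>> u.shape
(19, 5, 37, 2)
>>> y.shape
(5, 7, 37, 5)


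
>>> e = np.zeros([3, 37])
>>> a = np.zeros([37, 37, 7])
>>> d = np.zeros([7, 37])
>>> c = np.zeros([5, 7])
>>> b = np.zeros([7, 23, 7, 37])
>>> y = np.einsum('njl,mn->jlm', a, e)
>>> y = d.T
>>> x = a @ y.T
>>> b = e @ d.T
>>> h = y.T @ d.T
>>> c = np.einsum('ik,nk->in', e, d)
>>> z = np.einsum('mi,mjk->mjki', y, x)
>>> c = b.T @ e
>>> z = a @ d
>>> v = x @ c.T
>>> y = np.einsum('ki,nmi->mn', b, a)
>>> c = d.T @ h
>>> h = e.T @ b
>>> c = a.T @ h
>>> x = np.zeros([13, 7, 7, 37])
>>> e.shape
(3, 37)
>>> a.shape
(37, 37, 7)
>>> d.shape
(7, 37)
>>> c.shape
(7, 37, 7)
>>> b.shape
(3, 7)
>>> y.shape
(37, 37)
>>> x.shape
(13, 7, 7, 37)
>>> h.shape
(37, 7)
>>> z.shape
(37, 37, 37)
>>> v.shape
(37, 37, 7)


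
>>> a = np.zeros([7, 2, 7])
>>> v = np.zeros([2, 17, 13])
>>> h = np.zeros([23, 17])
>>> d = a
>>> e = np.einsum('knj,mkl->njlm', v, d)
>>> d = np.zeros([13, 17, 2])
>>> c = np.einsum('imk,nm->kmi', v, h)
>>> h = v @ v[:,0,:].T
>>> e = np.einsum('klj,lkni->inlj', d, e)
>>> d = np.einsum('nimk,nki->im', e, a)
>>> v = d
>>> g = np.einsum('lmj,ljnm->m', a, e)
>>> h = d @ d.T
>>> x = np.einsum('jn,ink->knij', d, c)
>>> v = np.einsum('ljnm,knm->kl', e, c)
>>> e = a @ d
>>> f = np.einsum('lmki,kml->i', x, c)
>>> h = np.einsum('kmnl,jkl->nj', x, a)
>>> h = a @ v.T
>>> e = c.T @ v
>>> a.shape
(7, 2, 7)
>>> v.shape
(13, 7)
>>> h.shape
(7, 2, 13)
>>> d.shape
(7, 17)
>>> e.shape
(2, 17, 7)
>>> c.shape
(13, 17, 2)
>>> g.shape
(2,)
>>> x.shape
(2, 17, 13, 7)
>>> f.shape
(7,)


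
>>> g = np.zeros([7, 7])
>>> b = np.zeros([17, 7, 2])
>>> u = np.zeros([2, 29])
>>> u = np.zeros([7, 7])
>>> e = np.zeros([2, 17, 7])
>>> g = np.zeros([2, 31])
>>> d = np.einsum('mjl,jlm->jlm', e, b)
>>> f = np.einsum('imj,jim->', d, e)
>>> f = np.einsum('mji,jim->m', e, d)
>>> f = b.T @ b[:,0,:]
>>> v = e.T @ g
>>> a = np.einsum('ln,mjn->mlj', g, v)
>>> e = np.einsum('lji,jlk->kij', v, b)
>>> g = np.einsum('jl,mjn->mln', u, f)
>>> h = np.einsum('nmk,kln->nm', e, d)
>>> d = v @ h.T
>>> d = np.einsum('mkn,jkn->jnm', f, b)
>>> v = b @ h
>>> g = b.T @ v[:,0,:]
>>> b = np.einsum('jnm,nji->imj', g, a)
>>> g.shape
(2, 7, 31)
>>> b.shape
(17, 31, 2)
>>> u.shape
(7, 7)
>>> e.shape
(2, 31, 17)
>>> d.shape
(17, 2, 2)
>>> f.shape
(2, 7, 2)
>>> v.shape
(17, 7, 31)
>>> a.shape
(7, 2, 17)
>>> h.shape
(2, 31)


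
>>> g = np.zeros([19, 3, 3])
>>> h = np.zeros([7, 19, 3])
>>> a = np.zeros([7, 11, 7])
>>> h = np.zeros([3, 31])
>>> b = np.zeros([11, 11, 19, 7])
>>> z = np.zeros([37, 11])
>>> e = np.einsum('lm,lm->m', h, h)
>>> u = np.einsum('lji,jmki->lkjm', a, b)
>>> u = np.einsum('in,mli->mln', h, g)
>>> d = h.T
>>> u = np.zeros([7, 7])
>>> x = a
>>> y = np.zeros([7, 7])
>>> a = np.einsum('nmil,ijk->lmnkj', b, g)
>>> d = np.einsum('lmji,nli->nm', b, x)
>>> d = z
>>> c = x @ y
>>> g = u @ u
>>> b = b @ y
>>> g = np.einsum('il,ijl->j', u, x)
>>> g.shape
(11,)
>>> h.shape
(3, 31)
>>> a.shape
(7, 11, 11, 3, 3)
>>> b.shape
(11, 11, 19, 7)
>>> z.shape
(37, 11)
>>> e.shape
(31,)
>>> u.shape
(7, 7)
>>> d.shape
(37, 11)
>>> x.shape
(7, 11, 7)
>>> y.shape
(7, 7)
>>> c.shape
(7, 11, 7)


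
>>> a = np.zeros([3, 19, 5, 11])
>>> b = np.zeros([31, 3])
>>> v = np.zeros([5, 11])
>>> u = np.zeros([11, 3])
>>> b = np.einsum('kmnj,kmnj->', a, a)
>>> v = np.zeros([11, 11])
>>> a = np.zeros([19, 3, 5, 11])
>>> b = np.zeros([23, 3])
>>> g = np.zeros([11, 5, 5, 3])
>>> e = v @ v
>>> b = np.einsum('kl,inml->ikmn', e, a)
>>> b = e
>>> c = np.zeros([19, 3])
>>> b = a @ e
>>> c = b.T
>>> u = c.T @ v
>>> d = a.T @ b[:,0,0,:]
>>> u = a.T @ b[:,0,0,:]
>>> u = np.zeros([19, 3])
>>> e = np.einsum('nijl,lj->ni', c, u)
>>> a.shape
(19, 3, 5, 11)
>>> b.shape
(19, 3, 5, 11)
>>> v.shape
(11, 11)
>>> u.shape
(19, 3)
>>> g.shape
(11, 5, 5, 3)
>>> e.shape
(11, 5)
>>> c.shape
(11, 5, 3, 19)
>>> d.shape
(11, 5, 3, 11)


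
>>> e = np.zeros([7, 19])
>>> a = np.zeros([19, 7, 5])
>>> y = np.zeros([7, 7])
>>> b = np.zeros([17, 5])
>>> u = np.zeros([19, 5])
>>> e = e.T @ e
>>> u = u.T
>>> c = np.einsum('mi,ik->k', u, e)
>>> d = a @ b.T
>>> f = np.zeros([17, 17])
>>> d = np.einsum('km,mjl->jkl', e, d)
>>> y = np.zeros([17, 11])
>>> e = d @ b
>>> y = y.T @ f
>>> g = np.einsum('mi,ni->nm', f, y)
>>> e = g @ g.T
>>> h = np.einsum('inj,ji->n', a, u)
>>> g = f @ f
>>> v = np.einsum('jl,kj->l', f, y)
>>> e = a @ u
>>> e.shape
(19, 7, 19)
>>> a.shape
(19, 7, 5)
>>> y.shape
(11, 17)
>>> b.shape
(17, 5)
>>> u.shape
(5, 19)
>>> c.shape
(19,)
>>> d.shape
(7, 19, 17)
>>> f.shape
(17, 17)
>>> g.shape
(17, 17)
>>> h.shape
(7,)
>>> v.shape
(17,)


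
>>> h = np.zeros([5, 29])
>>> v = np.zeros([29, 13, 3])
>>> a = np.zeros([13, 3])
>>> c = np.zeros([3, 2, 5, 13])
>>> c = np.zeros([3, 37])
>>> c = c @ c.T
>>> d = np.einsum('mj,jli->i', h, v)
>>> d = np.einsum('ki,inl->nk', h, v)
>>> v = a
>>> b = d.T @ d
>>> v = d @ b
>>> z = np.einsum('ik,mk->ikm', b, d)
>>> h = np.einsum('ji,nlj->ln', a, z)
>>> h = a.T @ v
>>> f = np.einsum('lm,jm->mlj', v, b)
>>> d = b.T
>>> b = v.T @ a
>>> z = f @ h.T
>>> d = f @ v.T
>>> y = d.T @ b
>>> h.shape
(3, 5)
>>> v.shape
(13, 5)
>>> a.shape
(13, 3)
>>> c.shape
(3, 3)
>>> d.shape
(5, 13, 13)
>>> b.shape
(5, 3)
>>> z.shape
(5, 13, 3)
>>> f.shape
(5, 13, 5)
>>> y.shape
(13, 13, 3)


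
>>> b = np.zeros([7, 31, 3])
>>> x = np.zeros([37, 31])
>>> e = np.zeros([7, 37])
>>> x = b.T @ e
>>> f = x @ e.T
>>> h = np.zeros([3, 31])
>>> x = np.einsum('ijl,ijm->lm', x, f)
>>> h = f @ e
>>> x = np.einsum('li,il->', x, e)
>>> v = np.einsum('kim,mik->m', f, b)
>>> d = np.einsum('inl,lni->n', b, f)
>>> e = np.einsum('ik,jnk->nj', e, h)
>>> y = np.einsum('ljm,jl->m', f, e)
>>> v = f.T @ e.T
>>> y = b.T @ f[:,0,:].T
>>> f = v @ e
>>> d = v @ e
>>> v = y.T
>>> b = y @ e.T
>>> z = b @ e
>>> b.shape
(3, 31, 31)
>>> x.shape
()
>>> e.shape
(31, 3)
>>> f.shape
(7, 31, 3)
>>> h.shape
(3, 31, 37)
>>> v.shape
(3, 31, 3)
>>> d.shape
(7, 31, 3)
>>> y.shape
(3, 31, 3)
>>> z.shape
(3, 31, 3)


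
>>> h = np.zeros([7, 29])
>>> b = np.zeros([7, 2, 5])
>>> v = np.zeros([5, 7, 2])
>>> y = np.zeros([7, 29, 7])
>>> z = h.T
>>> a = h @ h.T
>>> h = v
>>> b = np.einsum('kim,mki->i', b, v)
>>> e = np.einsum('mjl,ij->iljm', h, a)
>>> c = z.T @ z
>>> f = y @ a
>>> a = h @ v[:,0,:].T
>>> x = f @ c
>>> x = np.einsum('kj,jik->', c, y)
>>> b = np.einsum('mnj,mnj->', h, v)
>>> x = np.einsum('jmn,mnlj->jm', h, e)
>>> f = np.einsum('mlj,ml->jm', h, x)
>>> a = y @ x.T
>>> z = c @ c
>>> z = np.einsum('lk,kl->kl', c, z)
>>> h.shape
(5, 7, 2)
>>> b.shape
()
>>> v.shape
(5, 7, 2)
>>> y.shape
(7, 29, 7)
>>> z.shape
(7, 7)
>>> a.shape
(7, 29, 5)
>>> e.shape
(7, 2, 7, 5)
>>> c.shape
(7, 7)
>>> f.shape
(2, 5)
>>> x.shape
(5, 7)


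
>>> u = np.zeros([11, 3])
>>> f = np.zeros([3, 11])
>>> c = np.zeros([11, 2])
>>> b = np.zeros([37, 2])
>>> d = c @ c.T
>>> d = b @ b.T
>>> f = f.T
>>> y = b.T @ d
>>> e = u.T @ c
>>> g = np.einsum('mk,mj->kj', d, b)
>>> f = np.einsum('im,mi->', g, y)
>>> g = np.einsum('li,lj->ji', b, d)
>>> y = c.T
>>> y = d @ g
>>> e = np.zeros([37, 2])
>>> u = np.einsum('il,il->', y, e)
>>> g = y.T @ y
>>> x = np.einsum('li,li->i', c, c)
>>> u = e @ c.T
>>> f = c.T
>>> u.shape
(37, 11)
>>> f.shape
(2, 11)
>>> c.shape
(11, 2)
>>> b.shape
(37, 2)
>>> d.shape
(37, 37)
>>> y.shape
(37, 2)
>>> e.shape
(37, 2)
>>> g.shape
(2, 2)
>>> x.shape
(2,)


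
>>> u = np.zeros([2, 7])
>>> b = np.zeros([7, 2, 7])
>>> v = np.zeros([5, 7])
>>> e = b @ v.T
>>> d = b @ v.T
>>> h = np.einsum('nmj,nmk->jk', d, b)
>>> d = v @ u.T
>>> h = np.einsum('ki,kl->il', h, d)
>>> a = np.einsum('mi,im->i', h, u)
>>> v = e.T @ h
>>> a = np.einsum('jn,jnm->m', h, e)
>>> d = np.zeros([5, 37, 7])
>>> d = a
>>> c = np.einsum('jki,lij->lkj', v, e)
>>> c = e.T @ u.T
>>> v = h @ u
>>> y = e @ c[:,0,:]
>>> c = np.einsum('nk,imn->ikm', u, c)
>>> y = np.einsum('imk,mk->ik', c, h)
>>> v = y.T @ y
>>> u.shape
(2, 7)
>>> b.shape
(7, 2, 7)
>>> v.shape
(2, 2)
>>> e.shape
(7, 2, 5)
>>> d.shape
(5,)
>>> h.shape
(7, 2)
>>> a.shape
(5,)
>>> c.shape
(5, 7, 2)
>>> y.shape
(5, 2)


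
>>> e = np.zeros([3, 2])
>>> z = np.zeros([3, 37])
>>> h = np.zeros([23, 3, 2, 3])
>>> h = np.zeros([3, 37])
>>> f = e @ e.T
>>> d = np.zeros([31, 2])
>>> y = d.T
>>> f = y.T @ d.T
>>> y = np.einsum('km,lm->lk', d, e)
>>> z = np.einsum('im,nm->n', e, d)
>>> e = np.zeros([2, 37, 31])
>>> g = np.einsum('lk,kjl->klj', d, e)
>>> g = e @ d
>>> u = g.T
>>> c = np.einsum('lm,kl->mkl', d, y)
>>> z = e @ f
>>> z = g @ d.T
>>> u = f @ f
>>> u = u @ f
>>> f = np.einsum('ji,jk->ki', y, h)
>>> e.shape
(2, 37, 31)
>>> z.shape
(2, 37, 31)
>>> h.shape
(3, 37)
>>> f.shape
(37, 31)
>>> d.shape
(31, 2)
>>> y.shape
(3, 31)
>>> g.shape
(2, 37, 2)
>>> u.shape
(31, 31)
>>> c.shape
(2, 3, 31)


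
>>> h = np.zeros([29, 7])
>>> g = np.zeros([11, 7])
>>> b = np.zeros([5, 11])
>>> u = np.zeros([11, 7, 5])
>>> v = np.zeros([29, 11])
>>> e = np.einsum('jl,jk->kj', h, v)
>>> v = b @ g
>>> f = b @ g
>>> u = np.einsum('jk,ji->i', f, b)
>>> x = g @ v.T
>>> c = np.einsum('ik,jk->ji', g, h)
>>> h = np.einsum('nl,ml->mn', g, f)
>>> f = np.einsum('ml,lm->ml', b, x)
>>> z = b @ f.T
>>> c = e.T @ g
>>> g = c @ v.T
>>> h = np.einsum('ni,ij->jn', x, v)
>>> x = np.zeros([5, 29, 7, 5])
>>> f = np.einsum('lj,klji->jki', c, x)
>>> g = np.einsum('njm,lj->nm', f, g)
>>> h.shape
(7, 11)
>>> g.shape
(7, 5)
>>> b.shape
(5, 11)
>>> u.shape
(11,)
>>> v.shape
(5, 7)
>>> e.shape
(11, 29)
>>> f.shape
(7, 5, 5)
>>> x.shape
(5, 29, 7, 5)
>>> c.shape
(29, 7)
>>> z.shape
(5, 5)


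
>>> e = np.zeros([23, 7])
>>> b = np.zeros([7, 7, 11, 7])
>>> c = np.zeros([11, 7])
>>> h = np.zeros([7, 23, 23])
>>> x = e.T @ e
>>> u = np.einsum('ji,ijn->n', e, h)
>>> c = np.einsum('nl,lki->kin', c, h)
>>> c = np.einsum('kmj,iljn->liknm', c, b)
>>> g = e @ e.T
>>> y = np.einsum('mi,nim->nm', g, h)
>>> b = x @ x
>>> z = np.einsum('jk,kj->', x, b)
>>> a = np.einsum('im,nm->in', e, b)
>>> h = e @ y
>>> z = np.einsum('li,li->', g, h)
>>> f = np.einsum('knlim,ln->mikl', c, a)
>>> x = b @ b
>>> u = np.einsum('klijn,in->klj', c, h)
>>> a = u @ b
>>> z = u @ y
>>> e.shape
(23, 7)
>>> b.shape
(7, 7)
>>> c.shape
(7, 7, 23, 7, 23)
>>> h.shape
(23, 23)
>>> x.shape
(7, 7)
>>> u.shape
(7, 7, 7)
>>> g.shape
(23, 23)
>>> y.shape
(7, 23)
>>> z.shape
(7, 7, 23)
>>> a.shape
(7, 7, 7)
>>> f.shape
(23, 7, 7, 23)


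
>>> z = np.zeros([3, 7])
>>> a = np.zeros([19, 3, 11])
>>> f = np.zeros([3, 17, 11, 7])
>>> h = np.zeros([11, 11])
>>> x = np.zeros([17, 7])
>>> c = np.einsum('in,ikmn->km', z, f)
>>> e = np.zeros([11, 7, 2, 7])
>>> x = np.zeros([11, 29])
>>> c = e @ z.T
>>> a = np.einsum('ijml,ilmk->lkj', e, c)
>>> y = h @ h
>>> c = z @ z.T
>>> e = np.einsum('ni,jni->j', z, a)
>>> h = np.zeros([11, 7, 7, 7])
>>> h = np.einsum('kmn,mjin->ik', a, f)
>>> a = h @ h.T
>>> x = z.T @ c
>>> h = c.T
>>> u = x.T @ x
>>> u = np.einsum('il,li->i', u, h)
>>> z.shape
(3, 7)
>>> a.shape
(11, 11)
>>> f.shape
(3, 17, 11, 7)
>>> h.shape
(3, 3)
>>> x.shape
(7, 3)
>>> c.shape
(3, 3)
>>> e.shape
(7,)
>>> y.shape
(11, 11)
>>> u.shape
(3,)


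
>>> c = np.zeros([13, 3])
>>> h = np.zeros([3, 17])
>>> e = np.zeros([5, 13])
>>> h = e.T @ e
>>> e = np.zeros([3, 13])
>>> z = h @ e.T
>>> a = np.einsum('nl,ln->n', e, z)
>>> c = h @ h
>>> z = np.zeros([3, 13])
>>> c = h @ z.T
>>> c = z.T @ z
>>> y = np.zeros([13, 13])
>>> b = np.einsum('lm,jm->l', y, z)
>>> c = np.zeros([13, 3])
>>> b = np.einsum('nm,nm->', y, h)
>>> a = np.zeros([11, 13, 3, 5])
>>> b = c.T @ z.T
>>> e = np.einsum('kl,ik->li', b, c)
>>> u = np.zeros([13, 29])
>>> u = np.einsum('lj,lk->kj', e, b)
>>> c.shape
(13, 3)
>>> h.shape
(13, 13)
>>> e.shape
(3, 13)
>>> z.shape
(3, 13)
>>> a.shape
(11, 13, 3, 5)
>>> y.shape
(13, 13)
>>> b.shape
(3, 3)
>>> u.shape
(3, 13)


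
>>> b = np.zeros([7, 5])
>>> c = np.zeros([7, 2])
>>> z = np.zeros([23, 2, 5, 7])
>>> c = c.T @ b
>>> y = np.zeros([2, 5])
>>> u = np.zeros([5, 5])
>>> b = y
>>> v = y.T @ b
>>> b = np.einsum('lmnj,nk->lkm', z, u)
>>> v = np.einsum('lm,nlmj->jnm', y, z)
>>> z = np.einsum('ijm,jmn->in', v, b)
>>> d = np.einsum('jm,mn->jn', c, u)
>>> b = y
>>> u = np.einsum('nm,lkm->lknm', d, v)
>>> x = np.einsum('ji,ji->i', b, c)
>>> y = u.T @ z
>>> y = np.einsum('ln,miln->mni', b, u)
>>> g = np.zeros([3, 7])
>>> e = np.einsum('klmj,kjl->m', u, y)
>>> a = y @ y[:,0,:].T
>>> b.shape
(2, 5)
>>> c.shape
(2, 5)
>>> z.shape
(7, 2)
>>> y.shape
(7, 5, 23)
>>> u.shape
(7, 23, 2, 5)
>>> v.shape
(7, 23, 5)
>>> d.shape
(2, 5)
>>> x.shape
(5,)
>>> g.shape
(3, 7)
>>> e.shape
(2,)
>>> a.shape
(7, 5, 7)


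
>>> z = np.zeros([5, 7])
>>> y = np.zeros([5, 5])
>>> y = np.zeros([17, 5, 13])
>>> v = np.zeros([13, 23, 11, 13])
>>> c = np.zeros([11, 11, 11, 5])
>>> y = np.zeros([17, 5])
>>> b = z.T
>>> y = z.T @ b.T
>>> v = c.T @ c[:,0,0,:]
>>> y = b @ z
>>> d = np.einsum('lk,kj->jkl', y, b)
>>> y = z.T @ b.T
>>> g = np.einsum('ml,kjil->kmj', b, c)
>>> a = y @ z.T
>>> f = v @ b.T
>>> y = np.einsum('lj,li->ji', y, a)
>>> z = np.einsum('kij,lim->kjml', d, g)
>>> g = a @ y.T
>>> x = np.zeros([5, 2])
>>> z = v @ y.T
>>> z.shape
(5, 11, 11, 7)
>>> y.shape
(7, 5)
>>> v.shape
(5, 11, 11, 5)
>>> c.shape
(11, 11, 11, 5)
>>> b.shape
(7, 5)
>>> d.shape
(5, 7, 7)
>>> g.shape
(7, 7)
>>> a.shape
(7, 5)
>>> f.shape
(5, 11, 11, 7)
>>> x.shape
(5, 2)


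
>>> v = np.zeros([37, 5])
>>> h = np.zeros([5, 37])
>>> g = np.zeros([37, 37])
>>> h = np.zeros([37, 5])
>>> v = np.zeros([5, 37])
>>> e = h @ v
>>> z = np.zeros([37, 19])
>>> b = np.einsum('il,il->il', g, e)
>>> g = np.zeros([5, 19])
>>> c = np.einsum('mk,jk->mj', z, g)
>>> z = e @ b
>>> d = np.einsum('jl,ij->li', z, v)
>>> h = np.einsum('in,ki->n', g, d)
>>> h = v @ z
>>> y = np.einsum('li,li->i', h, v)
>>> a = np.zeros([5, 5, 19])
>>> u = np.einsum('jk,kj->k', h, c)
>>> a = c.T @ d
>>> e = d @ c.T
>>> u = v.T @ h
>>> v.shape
(5, 37)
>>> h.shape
(5, 37)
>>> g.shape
(5, 19)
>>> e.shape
(37, 37)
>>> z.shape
(37, 37)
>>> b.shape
(37, 37)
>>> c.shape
(37, 5)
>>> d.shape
(37, 5)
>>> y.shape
(37,)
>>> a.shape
(5, 5)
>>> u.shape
(37, 37)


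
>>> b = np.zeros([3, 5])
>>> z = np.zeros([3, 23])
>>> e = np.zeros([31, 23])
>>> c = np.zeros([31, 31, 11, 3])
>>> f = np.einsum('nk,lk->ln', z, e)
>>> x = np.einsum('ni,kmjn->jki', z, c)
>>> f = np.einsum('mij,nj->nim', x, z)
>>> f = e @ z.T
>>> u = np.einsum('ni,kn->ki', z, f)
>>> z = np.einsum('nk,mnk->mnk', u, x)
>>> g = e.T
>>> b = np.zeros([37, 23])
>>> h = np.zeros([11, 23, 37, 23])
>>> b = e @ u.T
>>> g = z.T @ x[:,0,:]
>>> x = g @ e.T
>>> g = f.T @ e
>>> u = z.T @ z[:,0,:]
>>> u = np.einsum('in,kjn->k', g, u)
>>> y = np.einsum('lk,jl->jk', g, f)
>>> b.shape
(31, 31)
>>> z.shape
(11, 31, 23)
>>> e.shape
(31, 23)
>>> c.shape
(31, 31, 11, 3)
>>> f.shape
(31, 3)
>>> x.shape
(23, 31, 31)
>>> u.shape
(23,)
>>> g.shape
(3, 23)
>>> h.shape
(11, 23, 37, 23)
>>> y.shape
(31, 23)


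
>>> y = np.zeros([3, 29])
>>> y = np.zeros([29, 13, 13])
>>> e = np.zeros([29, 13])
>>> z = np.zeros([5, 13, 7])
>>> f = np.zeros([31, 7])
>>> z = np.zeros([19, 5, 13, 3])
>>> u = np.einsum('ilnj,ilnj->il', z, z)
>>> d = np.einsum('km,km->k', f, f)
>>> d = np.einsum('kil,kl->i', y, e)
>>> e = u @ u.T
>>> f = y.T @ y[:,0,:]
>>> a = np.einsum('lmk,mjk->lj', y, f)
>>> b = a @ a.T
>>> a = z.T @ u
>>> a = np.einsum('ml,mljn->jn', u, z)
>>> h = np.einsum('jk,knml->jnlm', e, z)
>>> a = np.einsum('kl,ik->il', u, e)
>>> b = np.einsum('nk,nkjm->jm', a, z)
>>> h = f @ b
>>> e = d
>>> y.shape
(29, 13, 13)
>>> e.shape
(13,)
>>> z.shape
(19, 5, 13, 3)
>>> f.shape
(13, 13, 13)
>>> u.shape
(19, 5)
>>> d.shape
(13,)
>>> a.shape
(19, 5)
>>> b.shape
(13, 3)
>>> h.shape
(13, 13, 3)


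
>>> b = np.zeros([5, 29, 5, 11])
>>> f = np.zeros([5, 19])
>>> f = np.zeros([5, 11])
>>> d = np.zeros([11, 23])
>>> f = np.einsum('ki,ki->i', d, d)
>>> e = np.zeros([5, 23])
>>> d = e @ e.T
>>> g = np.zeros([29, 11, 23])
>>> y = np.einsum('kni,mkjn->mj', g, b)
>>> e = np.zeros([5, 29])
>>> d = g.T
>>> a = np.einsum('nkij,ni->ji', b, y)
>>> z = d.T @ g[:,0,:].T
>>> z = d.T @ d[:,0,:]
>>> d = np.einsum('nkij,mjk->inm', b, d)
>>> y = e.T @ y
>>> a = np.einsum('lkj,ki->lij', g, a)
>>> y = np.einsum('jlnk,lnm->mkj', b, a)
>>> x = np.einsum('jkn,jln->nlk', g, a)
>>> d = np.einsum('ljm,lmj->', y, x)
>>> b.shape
(5, 29, 5, 11)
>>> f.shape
(23,)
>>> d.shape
()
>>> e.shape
(5, 29)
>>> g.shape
(29, 11, 23)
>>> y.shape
(23, 11, 5)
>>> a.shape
(29, 5, 23)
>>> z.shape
(29, 11, 29)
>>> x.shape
(23, 5, 11)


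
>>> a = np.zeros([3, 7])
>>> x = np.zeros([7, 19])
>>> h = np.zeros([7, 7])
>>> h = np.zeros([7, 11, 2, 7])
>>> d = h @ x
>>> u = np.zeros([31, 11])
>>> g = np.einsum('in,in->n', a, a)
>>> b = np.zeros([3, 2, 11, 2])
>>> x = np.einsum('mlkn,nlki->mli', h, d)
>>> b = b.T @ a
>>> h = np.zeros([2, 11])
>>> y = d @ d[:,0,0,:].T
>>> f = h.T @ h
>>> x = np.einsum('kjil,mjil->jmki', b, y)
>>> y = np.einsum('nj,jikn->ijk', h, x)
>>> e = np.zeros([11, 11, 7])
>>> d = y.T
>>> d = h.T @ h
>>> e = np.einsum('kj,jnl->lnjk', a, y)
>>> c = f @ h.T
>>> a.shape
(3, 7)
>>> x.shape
(11, 7, 2, 2)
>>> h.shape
(2, 11)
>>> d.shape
(11, 11)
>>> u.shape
(31, 11)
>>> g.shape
(7,)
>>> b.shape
(2, 11, 2, 7)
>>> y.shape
(7, 11, 2)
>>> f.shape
(11, 11)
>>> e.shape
(2, 11, 7, 3)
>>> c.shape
(11, 2)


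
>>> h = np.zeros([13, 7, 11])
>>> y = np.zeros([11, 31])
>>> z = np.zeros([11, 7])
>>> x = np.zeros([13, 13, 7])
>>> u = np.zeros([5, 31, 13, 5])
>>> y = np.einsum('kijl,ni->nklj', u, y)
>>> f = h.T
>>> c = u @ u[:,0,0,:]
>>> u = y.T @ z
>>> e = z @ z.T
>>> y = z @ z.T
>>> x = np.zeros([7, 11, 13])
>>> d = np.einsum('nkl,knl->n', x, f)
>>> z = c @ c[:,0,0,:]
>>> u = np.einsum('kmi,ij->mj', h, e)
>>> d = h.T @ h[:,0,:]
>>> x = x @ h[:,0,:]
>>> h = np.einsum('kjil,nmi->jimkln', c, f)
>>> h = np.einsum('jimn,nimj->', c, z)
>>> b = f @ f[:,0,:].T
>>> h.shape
()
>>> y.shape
(11, 11)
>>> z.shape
(5, 31, 13, 5)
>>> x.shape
(7, 11, 11)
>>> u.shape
(7, 11)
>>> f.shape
(11, 7, 13)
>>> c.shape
(5, 31, 13, 5)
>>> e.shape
(11, 11)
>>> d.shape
(11, 7, 11)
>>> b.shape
(11, 7, 11)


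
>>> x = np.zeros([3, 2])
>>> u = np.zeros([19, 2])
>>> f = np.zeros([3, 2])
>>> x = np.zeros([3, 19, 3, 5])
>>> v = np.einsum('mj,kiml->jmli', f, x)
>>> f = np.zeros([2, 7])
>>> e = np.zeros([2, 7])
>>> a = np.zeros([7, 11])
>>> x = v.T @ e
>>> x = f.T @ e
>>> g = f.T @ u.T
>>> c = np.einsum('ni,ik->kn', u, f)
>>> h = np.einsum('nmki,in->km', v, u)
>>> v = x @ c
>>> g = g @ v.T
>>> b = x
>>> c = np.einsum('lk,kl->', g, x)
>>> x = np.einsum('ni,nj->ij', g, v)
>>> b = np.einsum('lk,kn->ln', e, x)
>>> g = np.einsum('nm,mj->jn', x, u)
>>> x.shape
(7, 19)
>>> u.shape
(19, 2)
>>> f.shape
(2, 7)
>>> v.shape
(7, 19)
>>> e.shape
(2, 7)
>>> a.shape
(7, 11)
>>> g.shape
(2, 7)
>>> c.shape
()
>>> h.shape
(5, 3)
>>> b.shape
(2, 19)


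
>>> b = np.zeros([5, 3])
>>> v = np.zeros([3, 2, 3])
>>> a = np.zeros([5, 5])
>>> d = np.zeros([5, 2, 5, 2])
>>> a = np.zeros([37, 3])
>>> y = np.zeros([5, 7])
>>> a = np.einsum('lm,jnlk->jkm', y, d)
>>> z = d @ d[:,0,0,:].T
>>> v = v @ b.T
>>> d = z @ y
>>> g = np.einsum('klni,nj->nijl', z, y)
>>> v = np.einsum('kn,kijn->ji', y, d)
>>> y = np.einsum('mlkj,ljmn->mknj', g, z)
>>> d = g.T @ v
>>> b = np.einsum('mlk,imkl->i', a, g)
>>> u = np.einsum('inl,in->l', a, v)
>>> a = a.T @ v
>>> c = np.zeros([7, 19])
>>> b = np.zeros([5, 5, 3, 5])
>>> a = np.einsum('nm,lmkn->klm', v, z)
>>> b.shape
(5, 5, 3, 5)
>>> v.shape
(5, 2)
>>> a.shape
(5, 5, 2)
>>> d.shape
(2, 7, 5, 2)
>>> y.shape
(5, 7, 5, 2)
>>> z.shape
(5, 2, 5, 5)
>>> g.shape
(5, 5, 7, 2)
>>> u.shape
(7,)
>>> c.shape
(7, 19)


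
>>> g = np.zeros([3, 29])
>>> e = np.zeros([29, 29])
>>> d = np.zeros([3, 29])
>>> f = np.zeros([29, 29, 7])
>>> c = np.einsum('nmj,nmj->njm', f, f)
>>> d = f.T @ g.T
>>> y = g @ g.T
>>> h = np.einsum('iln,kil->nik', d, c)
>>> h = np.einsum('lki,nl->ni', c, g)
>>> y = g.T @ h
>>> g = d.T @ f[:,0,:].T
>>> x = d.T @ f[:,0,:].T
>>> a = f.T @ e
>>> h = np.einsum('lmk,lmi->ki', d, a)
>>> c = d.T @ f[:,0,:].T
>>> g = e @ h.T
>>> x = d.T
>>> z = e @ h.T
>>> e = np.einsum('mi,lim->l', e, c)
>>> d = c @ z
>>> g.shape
(29, 3)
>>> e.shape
(3,)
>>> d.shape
(3, 29, 3)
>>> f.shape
(29, 29, 7)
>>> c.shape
(3, 29, 29)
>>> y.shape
(29, 29)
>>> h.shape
(3, 29)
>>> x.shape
(3, 29, 7)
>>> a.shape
(7, 29, 29)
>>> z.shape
(29, 3)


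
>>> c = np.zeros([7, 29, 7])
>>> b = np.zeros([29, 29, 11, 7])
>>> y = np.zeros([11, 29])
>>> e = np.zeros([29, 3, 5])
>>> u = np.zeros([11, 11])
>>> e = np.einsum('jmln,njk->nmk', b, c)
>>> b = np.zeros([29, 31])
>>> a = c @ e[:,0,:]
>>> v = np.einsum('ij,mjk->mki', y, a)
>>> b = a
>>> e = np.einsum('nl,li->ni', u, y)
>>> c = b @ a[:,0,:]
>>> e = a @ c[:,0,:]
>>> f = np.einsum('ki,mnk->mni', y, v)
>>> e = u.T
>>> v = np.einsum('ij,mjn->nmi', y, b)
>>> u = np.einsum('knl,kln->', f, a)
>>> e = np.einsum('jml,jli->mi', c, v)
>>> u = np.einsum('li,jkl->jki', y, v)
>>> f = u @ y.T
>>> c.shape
(7, 29, 7)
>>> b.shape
(7, 29, 7)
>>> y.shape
(11, 29)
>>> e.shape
(29, 11)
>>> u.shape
(7, 7, 29)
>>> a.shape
(7, 29, 7)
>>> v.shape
(7, 7, 11)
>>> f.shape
(7, 7, 11)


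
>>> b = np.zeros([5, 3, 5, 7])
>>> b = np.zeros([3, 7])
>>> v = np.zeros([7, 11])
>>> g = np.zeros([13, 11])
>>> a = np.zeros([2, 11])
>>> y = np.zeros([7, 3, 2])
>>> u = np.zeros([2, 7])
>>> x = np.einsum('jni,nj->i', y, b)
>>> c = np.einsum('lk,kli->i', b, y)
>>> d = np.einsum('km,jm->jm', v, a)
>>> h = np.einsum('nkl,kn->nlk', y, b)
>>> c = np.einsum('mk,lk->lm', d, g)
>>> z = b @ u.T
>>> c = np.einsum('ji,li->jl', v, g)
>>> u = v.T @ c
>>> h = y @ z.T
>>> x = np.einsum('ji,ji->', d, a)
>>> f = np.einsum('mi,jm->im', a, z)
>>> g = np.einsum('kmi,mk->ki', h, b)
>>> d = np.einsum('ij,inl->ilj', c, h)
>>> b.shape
(3, 7)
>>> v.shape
(7, 11)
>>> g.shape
(7, 3)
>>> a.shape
(2, 11)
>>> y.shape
(7, 3, 2)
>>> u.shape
(11, 13)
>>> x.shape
()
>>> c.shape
(7, 13)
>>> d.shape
(7, 3, 13)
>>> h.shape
(7, 3, 3)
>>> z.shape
(3, 2)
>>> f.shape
(11, 2)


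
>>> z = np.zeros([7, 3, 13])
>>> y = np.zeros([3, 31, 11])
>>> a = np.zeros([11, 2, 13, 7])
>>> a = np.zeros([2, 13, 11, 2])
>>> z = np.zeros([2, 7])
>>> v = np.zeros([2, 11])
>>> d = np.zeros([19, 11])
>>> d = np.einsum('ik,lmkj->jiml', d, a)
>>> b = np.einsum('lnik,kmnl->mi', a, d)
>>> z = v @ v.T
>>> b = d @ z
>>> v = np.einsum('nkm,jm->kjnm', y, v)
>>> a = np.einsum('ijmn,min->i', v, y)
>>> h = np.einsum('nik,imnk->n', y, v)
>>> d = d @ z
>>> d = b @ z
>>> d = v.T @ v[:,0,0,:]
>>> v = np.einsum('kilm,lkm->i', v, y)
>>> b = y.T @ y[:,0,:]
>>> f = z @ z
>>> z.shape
(2, 2)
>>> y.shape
(3, 31, 11)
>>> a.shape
(31,)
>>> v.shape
(2,)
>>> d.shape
(11, 3, 2, 11)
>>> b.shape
(11, 31, 11)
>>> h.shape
(3,)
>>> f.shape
(2, 2)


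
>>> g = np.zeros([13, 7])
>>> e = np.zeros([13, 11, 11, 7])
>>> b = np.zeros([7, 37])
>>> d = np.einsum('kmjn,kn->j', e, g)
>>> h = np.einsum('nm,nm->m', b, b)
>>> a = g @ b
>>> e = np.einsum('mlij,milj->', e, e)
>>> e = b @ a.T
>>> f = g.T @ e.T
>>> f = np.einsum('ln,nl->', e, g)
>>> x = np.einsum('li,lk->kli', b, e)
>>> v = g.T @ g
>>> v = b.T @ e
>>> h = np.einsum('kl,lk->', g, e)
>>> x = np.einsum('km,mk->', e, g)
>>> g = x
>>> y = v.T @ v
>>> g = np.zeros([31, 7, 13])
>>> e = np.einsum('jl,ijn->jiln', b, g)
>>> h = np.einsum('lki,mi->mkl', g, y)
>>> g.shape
(31, 7, 13)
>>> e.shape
(7, 31, 37, 13)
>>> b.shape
(7, 37)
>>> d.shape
(11,)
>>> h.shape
(13, 7, 31)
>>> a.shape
(13, 37)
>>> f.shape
()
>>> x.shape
()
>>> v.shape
(37, 13)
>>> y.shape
(13, 13)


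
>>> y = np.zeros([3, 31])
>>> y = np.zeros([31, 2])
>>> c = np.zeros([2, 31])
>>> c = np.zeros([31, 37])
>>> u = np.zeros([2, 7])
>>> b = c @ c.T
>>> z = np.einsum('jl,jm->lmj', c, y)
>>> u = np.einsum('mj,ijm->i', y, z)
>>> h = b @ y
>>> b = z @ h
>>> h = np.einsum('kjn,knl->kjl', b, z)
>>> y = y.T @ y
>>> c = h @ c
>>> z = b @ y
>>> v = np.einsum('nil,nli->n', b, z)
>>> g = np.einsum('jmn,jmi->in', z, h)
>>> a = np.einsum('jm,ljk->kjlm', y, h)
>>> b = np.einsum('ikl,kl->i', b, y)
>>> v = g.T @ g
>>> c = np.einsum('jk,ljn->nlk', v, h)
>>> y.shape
(2, 2)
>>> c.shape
(31, 37, 2)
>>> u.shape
(37,)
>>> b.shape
(37,)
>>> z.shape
(37, 2, 2)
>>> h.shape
(37, 2, 31)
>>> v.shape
(2, 2)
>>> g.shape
(31, 2)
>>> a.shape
(31, 2, 37, 2)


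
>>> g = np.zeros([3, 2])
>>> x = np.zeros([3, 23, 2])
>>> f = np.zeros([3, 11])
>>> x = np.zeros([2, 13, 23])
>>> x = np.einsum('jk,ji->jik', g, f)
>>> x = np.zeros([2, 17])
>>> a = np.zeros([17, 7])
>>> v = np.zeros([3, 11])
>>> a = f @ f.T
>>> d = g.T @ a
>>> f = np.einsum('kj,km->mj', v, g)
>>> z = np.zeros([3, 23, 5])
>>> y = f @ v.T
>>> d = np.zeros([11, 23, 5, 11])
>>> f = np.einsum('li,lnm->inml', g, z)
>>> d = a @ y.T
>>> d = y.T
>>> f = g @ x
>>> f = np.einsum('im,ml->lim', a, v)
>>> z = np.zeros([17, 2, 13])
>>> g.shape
(3, 2)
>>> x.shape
(2, 17)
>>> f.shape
(11, 3, 3)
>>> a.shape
(3, 3)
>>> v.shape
(3, 11)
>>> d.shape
(3, 2)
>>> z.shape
(17, 2, 13)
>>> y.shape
(2, 3)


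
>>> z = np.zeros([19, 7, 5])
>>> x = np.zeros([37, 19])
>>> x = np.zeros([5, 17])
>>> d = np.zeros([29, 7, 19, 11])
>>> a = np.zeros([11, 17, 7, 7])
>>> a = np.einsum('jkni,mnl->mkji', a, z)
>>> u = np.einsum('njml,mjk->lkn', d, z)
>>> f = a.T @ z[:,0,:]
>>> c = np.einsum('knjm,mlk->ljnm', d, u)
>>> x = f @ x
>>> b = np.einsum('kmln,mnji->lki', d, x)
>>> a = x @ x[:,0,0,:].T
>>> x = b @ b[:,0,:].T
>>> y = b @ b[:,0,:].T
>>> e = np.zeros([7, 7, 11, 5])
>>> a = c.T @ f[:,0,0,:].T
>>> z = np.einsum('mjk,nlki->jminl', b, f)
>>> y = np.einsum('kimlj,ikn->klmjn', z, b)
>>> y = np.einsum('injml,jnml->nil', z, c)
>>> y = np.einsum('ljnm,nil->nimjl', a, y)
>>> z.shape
(29, 19, 5, 7, 11)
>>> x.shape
(19, 29, 19)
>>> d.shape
(29, 7, 19, 11)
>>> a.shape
(11, 7, 19, 7)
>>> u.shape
(11, 5, 29)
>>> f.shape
(7, 11, 17, 5)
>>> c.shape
(5, 19, 7, 11)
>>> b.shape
(19, 29, 17)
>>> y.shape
(19, 29, 7, 7, 11)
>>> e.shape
(7, 7, 11, 5)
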